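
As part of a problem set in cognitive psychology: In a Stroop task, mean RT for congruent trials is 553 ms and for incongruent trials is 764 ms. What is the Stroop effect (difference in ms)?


Stroop effect = RT(incongruent) - RT(congruent)
= 764 - 553
= 211 ms


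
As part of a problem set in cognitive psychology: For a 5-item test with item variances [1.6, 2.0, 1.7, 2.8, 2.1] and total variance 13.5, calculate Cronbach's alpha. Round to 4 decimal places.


alpha = (k/(k-1)) * (1 - sum(s_i^2)/s_total^2)
sum(item variances) = 10.2
k/(k-1) = 5/4 = 1.25
1 - 10.2/13.5 = 1 - 0.755556 = 0.244444
alpha = 1.25 * 0.244444
= 0.3056


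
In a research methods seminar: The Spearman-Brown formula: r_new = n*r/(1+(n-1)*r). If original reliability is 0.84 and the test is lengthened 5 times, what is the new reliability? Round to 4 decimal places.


r_new = n*r / (1 + (n-1)*r)
Numerator = 5 * 0.84 = 4.2
Denominator = 1 + 4 * 0.84 = 4.36
r_new = 4.2 / 4.36
= 0.9633


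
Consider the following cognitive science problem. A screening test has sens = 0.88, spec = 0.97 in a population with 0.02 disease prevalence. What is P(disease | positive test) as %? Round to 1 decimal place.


PPV = (sens * prev) / (sens * prev + (1-spec) * (1-prev))
Numerator = 0.88 * 0.02 = 0.0176
P(positive and no disease) = (1 - spec) * (1 - prev) = (1 - 0.97) * (1 - 0.02) = 0.0294
Denominator = 0.0176 + 0.0294 = 0.047
PPV = 0.0176 / 0.047 = 0.374468
As percentage = 37.4


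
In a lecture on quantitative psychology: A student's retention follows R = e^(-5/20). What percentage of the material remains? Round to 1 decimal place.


R = e^(-t/S)
-t/S = -5/20 = -0.25
R = e^(-0.25) = 0.778801
Percentage = 0.778801 * 100
= 77.9


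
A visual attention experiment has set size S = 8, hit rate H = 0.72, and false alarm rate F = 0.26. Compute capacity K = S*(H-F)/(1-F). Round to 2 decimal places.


K = S * (H - F) / (1 - F)
H - F = 0.46
1 - F = 0.74
K = 8 * 0.46 / 0.74
= 4.97


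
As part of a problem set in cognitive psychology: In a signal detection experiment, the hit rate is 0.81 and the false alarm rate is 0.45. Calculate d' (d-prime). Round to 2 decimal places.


d' = z(HR) - z(FAR)
z(0.81) = 0.8779
z(0.45) = -0.1257
d' = 0.8779 - -0.1257
= 1.00


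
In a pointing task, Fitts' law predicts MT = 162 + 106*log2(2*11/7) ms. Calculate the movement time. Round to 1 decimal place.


MT = 162 + 106 * log2(2*11/7)
2D/W = 3.142857
log2(3.142857) = 1.6521
MT = 162 + 106 * 1.6521
= 337.1 ms


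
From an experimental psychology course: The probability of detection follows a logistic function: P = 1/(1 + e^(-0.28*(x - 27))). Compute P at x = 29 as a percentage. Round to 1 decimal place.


P(x) = 1/(1 + e^(-0.28*(29 - 27)))
Exponent = -0.28 * 2 = -0.56
e^(-0.56) = 0.571209
P = 1/(1 + 0.571209) = 0.636453
Percentage = 63.6


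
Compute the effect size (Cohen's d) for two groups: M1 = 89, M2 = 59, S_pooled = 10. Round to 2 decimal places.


Cohen's d = (M1 - M2) / S_pooled
= (89 - 59) / 10
= 30 / 10
= 3.00


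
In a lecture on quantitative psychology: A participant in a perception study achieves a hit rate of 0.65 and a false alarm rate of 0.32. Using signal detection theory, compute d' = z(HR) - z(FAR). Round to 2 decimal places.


d' = z(HR) - z(FAR)
z(0.65) = 0.3853
z(0.32) = -0.4677
d' = 0.3853 - -0.4677
= 0.85


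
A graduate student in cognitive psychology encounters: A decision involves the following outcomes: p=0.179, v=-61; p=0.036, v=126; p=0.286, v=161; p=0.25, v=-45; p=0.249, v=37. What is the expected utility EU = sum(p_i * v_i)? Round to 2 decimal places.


EU = sum(p_i * v_i)
0.179 * -61 = -10.919
0.036 * 126 = 4.536
0.286 * 161 = 46.046
0.25 * -45 = -11.25
0.249 * 37 = 9.213
EU = -10.919 + 4.536 + 46.046 + -11.25 + 9.213
= 37.63


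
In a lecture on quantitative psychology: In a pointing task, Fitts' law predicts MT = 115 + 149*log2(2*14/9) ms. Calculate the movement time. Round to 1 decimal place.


MT = 115 + 149 * log2(2*14/9)
2D/W = 3.111111
log2(3.111111) = 1.6374
MT = 115 + 149 * 1.6374
= 359.0 ms


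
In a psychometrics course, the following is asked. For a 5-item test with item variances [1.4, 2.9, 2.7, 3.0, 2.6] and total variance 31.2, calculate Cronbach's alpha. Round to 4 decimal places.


alpha = (k/(k-1)) * (1 - sum(s_i^2)/s_total^2)
sum(item variances) = 12.6
k/(k-1) = 5/4 = 1.25
1 - 12.6/31.2 = 1 - 0.403846 = 0.596154
alpha = 1.25 * 0.596154
= 0.7452


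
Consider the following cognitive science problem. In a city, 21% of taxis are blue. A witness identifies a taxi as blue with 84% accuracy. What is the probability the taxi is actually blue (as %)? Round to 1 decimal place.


P(blue | says blue) = P(says blue | blue)*P(blue) / [P(says blue | blue)*P(blue) + P(says blue | not blue)*P(not blue)]
Numerator = 0.84 * 0.21 = 0.1764
False identification = 0.16 * 0.79 = 0.1264
P = 0.1764 / (0.1764 + 0.1264)
= 0.1764 / 0.3028
As percentage = 58.3


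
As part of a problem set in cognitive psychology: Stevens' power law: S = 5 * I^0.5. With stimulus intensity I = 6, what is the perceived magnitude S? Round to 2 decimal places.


S = 5 * 6^0.5
6^0.5 = 2.4495
S = 5 * 2.4495
= 12.25


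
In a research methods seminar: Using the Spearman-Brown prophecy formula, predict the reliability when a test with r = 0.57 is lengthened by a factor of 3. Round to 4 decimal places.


r_new = n*r / (1 + (n-1)*r)
Numerator = 3 * 0.57 = 1.71
Denominator = 1 + 2 * 0.57 = 2.14
r_new = 1.71 / 2.14
= 0.7991


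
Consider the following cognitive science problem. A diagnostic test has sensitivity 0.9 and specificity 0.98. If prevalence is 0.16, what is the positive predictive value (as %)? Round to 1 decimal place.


PPV = (sens * prev) / (sens * prev + (1-spec) * (1-prev))
Numerator = 0.9 * 0.16 = 0.144
P(positive and no disease) = (1 - spec) * (1 - prev) = (1 - 0.98) * (1 - 0.16) = 0.0168
Denominator = 0.144 + 0.0168 = 0.1608
PPV = 0.144 / 0.1608 = 0.895522
As percentage = 89.6


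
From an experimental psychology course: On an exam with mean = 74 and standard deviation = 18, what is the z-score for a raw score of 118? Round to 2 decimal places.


z = (X - mu) / sigma
= (118 - 74) / 18
= 44 / 18
= 2.44


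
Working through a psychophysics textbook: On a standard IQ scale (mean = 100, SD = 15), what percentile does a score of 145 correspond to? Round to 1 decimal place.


z = (IQ - mean) / SD
z = (145 - 100) / 15 = 3.0
Percentile = Phi(3.0) * 100
Phi(3.0) = 0.99865
= 99.9


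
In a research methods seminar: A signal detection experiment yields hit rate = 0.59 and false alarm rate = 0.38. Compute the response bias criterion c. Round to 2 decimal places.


c = -0.5 * (z(HR) + z(FAR))
z(0.59) = 0.2275
z(0.38) = -0.3055
c = -0.5 * (0.2275 + -0.3055)
= -0.5 * -0.078
= 0.04


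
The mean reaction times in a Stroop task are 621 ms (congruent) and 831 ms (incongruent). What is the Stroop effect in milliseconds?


Stroop effect = RT(incongruent) - RT(congruent)
= 831 - 621
= 210 ms


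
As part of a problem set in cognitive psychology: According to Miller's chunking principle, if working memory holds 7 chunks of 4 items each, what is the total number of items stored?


Total items = chunks * items_per_chunk
= 7 * 4
= 28


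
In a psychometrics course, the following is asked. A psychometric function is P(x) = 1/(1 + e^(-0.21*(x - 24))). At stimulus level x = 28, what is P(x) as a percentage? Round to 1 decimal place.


P(x) = 1/(1 + e^(-0.21*(28 - 24)))
Exponent = -0.21 * 4 = -0.84
e^(-0.84) = 0.431711
P = 1/(1 + 0.431711) = 0.698465
Percentage = 69.8


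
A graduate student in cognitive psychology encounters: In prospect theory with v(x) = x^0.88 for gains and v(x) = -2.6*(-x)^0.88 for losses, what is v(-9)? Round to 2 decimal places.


Since x = -9 < 0, use v(x) = -lambda*(-x)^alpha
(-x) = 9
9^0.88 = 6.9141
v(-9) = -2.6 * 6.9141
= -17.98


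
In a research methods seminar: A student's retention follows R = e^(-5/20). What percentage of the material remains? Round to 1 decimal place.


R = e^(-t/S)
-t/S = -5/20 = -0.25
R = e^(-0.25) = 0.778801
Percentage = 0.778801 * 100
= 77.9


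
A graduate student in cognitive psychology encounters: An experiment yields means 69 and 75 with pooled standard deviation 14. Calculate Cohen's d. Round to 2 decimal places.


Cohen's d = (M1 - M2) / S_pooled
= (69 - 75) / 14
= -6 / 14
= -0.43


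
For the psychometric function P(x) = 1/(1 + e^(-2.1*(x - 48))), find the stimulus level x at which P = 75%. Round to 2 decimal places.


At P = 0.75: 0.75 = 1/(1 + e^(-k*(x-x0)))
Solving: e^(-k*(x-x0)) = 1/3
x = x0 + ln(3)/k
ln(3) = 1.0986
x = 48 + 1.0986/2.1
= 48 + 0.5231
= 48.52


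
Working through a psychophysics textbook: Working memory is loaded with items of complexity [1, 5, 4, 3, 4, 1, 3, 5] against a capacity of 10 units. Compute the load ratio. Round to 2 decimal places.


Total complexity = 1 + 5 + 4 + 3 + 4 + 1 + 3 + 5 = 26
Load = total / capacity = 26 / 10
= 2.60


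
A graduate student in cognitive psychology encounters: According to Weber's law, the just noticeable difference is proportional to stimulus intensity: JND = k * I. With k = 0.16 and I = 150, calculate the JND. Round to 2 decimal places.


JND = k * I
JND = 0.16 * 150
= 24.00


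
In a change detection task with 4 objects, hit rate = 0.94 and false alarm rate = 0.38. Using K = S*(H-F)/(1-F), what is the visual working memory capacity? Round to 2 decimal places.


K = S * (H - F) / (1 - F)
H - F = 0.56
1 - F = 0.62
K = 4 * 0.56 / 0.62
= 3.61


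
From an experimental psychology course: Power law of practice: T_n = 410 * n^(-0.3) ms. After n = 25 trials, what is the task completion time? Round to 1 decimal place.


T_n = 410 * 25^(-0.3)
25^(-0.3) = 0.380731
T_n = 410 * 0.380731
= 156.1 ms


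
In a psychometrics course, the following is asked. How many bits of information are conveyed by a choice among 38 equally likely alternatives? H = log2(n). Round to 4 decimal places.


H = log2(n)
H = log2(38)
= 5.2479


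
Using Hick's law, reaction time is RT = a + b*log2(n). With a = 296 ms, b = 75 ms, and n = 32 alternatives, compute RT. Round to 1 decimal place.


RT = 296 + 75 * log2(32)
log2(32) = 5.0
RT = 296 + 75 * 5.0
= 296 + 375.0
= 671.0 ms


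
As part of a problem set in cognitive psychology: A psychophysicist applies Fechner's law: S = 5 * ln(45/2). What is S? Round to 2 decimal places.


S = 5 * ln(45/2)
I/I0 = 22.5
ln(22.5) = 3.1135
S = 5 * 3.1135
= 15.57


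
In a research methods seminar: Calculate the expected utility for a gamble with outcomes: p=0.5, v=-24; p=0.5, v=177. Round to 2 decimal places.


EU = sum(p_i * v_i)
0.5 * -24 = -12.0
0.5 * 177 = 88.5
EU = -12.0 + 88.5
= 76.50


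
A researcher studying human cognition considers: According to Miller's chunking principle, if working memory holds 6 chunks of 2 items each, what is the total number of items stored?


Total items = chunks * items_per_chunk
= 6 * 2
= 12


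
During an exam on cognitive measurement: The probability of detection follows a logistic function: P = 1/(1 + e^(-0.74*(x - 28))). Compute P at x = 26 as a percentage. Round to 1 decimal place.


P(x) = 1/(1 + e^(-0.74*(26 - 28)))
Exponent = -0.74 * -2 = 1.48
e^(1.48) = 4.392946
P = 1/(1 + 4.392946) = 0.185427
Percentage = 18.5


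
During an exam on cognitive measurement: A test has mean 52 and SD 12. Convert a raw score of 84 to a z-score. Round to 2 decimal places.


z = (X - mu) / sigma
= (84 - 52) / 12
= 32 / 12
= 2.67


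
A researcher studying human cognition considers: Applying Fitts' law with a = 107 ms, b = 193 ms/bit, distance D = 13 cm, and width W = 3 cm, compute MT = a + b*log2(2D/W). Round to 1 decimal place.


MT = 107 + 193 * log2(2*13/3)
2D/W = 8.666667
log2(8.666667) = 3.1155
MT = 107 + 193 * 3.1155
= 708.3 ms


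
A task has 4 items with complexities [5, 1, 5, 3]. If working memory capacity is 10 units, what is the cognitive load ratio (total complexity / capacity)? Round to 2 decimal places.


Total complexity = 5 + 1 + 5 + 3 = 14
Load = total / capacity = 14 / 10
= 1.40


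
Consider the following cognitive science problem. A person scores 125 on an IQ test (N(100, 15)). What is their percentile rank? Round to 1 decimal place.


z = (IQ - mean) / SD
z = (125 - 100) / 15 = 1.6667
Percentile = Phi(1.6667) * 100
Phi(1.6667) = 0.952213
= 95.2


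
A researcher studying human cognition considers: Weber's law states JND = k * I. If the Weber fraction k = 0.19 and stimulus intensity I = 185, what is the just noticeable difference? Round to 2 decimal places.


JND = k * I
JND = 0.19 * 185
= 35.15


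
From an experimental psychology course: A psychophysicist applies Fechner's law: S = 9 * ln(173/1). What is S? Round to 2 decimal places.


S = 9 * ln(173/1)
I/I0 = 173.0
ln(173.0) = 5.1533
S = 9 * 5.1533
= 46.38


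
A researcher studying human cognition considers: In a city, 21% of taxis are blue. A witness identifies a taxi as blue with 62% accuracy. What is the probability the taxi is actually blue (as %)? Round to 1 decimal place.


P(blue | says blue) = P(says blue | blue)*P(blue) / [P(says blue | blue)*P(blue) + P(says blue | not blue)*P(not blue)]
Numerator = 0.62 * 0.21 = 0.1302
False identification = 0.38 * 0.79 = 0.3002
P = 0.1302 / (0.1302 + 0.3002)
= 0.1302 / 0.4304
As percentage = 30.3


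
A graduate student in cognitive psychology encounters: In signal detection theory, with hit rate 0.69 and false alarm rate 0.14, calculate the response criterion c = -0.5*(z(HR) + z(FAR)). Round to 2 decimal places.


c = -0.5 * (z(HR) + z(FAR))
z(0.69) = 0.4959
z(0.14) = -1.0803
c = -0.5 * (0.4959 + -1.0803)
= -0.5 * -0.5844
= 0.29


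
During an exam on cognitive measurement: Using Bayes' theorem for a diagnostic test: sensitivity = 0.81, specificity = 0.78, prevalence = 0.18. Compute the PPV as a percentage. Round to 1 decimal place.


PPV = (sens * prev) / (sens * prev + (1-spec) * (1-prev))
Numerator = 0.81 * 0.18 = 0.1458
P(positive and no disease) = (1 - spec) * (1 - prev) = (1 - 0.78) * (1 - 0.18) = 0.1804
Denominator = 0.1458 + 0.1804 = 0.3262
PPV = 0.1458 / 0.3262 = 0.446965
As percentage = 44.7


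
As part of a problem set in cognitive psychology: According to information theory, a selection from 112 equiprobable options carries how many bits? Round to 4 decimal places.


H = log2(n)
H = log2(112)
= 6.8074


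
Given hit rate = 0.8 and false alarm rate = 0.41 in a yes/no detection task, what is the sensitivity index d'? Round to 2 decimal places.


d' = z(HR) - z(FAR)
z(0.8) = 0.8416
z(0.41) = -0.2275
d' = 0.8416 - -0.2275
= 1.07


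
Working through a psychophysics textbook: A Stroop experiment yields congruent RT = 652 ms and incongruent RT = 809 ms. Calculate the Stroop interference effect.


Stroop effect = RT(incongruent) - RT(congruent)
= 809 - 652
= 157 ms


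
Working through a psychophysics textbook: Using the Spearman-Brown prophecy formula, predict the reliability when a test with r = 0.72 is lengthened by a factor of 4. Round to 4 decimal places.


r_new = n*r / (1 + (n-1)*r)
Numerator = 4 * 0.72 = 2.88
Denominator = 1 + 3 * 0.72 = 3.16
r_new = 2.88 / 3.16
= 0.9114


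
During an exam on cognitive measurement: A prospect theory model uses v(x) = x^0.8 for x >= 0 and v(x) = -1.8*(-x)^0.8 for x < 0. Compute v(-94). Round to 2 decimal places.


Since x = -94 < 0, use v(x) = -lambda*(-x)^alpha
(-x) = 94
94^0.8 = 37.8881
v(-94) = -1.8 * 37.8881
= -68.20


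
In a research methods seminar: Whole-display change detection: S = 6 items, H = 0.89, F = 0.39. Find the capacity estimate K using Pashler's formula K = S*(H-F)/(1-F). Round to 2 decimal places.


K = S * (H - F) / (1 - F)
H - F = 0.5
1 - F = 0.61
K = 6 * 0.5 / 0.61
= 4.92


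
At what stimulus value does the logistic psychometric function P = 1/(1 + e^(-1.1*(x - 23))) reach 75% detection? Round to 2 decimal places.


At P = 0.75: 0.75 = 1/(1 + e^(-k*(x-x0)))
Solving: e^(-k*(x-x0)) = 1/3
x = x0 + ln(3)/k
ln(3) = 1.0986
x = 23 + 1.0986/1.1
= 23 + 0.9987
= 24.00


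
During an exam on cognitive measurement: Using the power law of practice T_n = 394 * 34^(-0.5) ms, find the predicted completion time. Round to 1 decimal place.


T_n = 394 * 34^(-0.5)
34^(-0.5) = 0.171499
T_n = 394 * 0.171499
= 67.6 ms


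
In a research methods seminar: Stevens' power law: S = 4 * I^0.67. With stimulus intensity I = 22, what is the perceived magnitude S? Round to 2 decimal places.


S = 4 * 22^0.67
22^0.67 = 7.9327
S = 4 * 7.9327
= 31.73


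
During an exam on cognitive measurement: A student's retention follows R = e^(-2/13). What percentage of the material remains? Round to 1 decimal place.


R = e^(-t/S)
-t/S = -2/13 = -0.153846
R = e^(-0.153846) = 0.857404
Percentage = 0.857404 * 100
= 85.7


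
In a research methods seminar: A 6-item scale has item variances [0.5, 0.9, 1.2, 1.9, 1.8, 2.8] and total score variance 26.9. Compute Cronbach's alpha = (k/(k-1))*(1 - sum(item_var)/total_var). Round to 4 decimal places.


alpha = (k/(k-1)) * (1 - sum(s_i^2)/s_total^2)
sum(item variances) = 9.1
k/(k-1) = 6/5 = 1.2
1 - 9.1/26.9 = 1 - 0.33829 = 0.66171
alpha = 1.2 * 0.66171
= 0.7941


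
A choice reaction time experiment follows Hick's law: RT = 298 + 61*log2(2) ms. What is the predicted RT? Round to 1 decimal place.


RT = 298 + 61 * log2(2)
log2(2) = 1.0
RT = 298 + 61 * 1.0
= 298 + 61.0
= 359.0 ms


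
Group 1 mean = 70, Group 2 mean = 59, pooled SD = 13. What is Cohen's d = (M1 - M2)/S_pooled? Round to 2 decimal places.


Cohen's d = (M1 - M2) / S_pooled
= (70 - 59) / 13
= 11 / 13
= 0.85


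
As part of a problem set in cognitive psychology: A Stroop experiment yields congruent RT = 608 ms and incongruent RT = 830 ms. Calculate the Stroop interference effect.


Stroop effect = RT(incongruent) - RT(congruent)
= 830 - 608
= 222 ms


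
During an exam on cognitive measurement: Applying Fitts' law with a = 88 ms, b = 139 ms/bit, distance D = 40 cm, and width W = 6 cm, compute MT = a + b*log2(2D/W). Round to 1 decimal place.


MT = 88 + 139 * log2(2*40/6)
2D/W = 13.333333
log2(13.333333) = 3.737
MT = 88 + 139 * 3.737
= 607.4 ms


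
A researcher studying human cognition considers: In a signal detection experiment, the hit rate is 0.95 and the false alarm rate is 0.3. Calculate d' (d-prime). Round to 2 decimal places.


d' = z(HR) - z(FAR)
z(0.95) = 1.6449
z(0.3) = -0.5244
d' = 1.6449 - -0.5244
= 2.17


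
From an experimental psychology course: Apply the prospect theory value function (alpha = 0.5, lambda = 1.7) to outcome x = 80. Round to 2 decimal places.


Since x = 80 >= 0, use v(x) = x^0.5
80^0.5 = 8.9443
v(80) = 8.94


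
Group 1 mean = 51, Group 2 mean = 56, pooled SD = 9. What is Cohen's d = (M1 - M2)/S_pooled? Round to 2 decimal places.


Cohen's d = (M1 - M2) / S_pooled
= (51 - 56) / 9
= -5 / 9
= -0.56


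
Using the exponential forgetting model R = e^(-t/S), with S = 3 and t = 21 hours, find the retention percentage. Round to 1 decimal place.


R = e^(-t/S)
-t/S = -21/3 = -7.0
R = e^(-7.0) = 0.000912
Percentage = 0.000912 * 100
= 0.1


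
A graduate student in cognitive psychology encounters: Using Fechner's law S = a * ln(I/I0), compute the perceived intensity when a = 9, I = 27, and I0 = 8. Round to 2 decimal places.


S = 9 * ln(27/8)
I/I0 = 3.375
ln(3.375) = 1.2164
S = 9 * 1.2164
= 10.95


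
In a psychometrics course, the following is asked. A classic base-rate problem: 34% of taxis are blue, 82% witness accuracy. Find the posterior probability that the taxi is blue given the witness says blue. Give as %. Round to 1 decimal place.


P(blue | says blue) = P(says blue | blue)*P(blue) / [P(says blue | blue)*P(blue) + P(says blue | not blue)*P(not blue)]
Numerator = 0.82 * 0.34 = 0.2788
False identification = 0.18 * 0.66 = 0.1188
P = 0.2788 / (0.2788 + 0.1188)
= 0.2788 / 0.3976
As percentage = 70.1


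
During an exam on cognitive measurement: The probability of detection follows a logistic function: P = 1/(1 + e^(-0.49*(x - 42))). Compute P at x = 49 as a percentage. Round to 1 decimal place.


P(x) = 1/(1 + e^(-0.49*(49 - 42)))
Exponent = -0.49 * 7 = -3.43
e^(-3.43) = 0.032387
P = 1/(1 + 0.032387) = 0.968629
Percentage = 96.9


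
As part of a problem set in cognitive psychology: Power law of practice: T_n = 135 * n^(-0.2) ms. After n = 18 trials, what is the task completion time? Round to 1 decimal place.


T_n = 135 * 18^(-0.2)
18^(-0.2) = 0.560978
T_n = 135 * 0.560978
= 75.7 ms


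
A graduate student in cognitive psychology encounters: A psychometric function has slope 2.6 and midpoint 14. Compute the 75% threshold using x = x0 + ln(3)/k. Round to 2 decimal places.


At P = 0.75: 0.75 = 1/(1 + e^(-k*(x-x0)))
Solving: e^(-k*(x-x0)) = 1/3
x = x0 + ln(3)/k
ln(3) = 1.0986
x = 14 + 1.0986/2.6
= 14 + 0.4225
= 14.42


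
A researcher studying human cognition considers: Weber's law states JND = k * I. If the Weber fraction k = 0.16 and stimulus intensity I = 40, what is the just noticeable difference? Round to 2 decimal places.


JND = k * I
JND = 0.16 * 40
= 6.40


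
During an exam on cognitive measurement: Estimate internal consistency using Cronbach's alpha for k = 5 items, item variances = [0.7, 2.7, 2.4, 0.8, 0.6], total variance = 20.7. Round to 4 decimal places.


alpha = (k/(k-1)) * (1 - sum(s_i^2)/s_total^2)
sum(item variances) = 7.2
k/(k-1) = 5/4 = 1.25
1 - 7.2/20.7 = 1 - 0.347826 = 0.652174
alpha = 1.25 * 0.652174
= 0.8152


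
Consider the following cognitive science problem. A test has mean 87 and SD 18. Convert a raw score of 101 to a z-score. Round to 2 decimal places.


z = (X - mu) / sigma
= (101 - 87) / 18
= 14 / 18
= 0.78


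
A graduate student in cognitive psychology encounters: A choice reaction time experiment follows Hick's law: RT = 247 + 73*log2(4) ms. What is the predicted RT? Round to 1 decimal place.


RT = 247 + 73 * log2(4)
log2(4) = 2.0
RT = 247 + 73 * 2.0
= 247 + 146.0
= 393.0 ms


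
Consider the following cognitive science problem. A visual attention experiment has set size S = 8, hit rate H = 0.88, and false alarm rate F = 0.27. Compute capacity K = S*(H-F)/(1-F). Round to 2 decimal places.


K = S * (H - F) / (1 - F)
H - F = 0.61
1 - F = 0.73
K = 8 * 0.61 / 0.73
= 6.68


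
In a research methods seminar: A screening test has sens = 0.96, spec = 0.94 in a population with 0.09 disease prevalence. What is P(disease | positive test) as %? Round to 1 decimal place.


PPV = (sens * prev) / (sens * prev + (1-spec) * (1-prev))
Numerator = 0.96 * 0.09 = 0.0864
P(positive and no disease) = (1 - spec) * (1 - prev) = (1 - 0.94) * (1 - 0.09) = 0.0546
Denominator = 0.0864 + 0.0546 = 0.141
PPV = 0.0864 / 0.141 = 0.612766
As percentage = 61.3


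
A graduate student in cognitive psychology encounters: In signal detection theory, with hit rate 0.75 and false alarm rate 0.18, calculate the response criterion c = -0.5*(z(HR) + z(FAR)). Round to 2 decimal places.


c = -0.5 * (z(HR) + z(FAR))
z(0.75) = 0.6745
z(0.18) = -0.9154
c = -0.5 * (0.6745 + -0.9154)
= -0.5 * -0.2409
= 0.12


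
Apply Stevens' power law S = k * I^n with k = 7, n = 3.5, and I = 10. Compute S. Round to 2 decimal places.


S = 7 * 10^3.5
10^3.5 = 3162.2777
S = 7 * 3162.2777
= 22135.94


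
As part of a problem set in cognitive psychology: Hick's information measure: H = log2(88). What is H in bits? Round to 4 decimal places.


H = log2(n)
H = log2(88)
= 6.4594


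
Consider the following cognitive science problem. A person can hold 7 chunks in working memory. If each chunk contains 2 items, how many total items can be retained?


Total items = chunks * items_per_chunk
= 7 * 2
= 14


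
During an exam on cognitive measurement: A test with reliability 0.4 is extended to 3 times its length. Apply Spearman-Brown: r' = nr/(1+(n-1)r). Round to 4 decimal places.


r_new = n*r / (1 + (n-1)*r)
Numerator = 3 * 0.4 = 1.2
Denominator = 1 + 2 * 0.4 = 1.8
r_new = 1.2 / 1.8
= 0.6667


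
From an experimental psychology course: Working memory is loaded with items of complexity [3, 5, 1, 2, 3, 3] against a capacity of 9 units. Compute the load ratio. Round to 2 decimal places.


Total complexity = 3 + 5 + 1 + 2 + 3 + 3 = 17
Load = total / capacity = 17 / 9
= 1.89


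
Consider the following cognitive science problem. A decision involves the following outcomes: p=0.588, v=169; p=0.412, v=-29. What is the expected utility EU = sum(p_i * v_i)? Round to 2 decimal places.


EU = sum(p_i * v_i)
0.588 * 169 = 99.372
0.412 * -29 = -11.948
EU = 99.372 + -11.948
= 87.42


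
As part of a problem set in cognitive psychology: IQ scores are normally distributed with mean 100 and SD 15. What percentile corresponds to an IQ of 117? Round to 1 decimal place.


z = (IQ - mean) / SD
z = (117 - 100) / 15 = 1.1333
Percentile = Phi(1.1333) * 100
Phi(1.1333) = 0.871456
= 87.1


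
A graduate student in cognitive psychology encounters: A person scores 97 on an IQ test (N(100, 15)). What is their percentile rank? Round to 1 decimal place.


z = (IQ - mean) / SD
z = (97 - 100) / 15 = -0.2
Percentile = Phi(-0.2) * 100
Phi(-0.2) = 0.42074
= 42.1


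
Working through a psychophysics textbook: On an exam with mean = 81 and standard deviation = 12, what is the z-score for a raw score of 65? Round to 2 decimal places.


z = (X - mu) / sigma
= (65 - 81) / 12
= -16 / 12
= -1.33


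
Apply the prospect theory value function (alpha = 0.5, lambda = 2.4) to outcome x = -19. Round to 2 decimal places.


Since x = -19 < 0, use v(x) = -lambda*(-x)^alpha
(-x) = 19
19^0.5 = 4.3589
v(-19) = -2.4 * 4.3589
= -10.46


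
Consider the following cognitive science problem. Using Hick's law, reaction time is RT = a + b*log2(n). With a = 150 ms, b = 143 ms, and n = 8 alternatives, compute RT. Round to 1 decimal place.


RT = 150 + 143 * log2(8)
log2(8) = 3.0
RT = 150 + 143 * 3.0
= 150 + 429.0
= 579.0 ms


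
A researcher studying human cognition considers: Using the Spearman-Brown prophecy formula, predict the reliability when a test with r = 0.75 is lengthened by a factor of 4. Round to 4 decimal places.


r_new = n*r / (1 + (n-1)*r)
Numerator = 4 * 0.75 = 3.0
Denominator = 1 + 3 * 0.75 = 3.25
r_new = 3.0 / 3.25
= 0.9231


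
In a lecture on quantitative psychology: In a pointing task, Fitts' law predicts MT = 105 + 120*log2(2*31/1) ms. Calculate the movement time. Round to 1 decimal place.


MT = 105 + 120 * log2(2*31/1)
2D/W = 62.0
log2(62.0) = 5.9542
MT = 105 + 120 * 5.9542
= 819.5 ms


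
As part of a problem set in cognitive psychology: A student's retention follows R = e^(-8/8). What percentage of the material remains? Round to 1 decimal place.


R = e^(-t/S)
-t/S = -8/8 = -1.0
R = e^(-1.0) = 0.367879
Percentage = 0.367879 * 100
= 36.8


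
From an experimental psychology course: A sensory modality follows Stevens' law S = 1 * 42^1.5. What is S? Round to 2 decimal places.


S = 1 * 42^1.5
42^1.5 = 272.1911
S = 1 * 272.1911
= 272.19


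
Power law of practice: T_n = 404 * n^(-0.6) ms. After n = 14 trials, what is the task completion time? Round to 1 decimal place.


T_n = 404 * 14^(-0.6)
14^(-0.6) = 0.205269
T_n = 404 * 0.205269
= 82.9 ms


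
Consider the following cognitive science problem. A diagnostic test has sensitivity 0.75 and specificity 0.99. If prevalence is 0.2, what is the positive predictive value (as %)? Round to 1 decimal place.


PPV = (sens * prev) / (sens * prev + (1-spec) * (1-prev))
Numerator = 0.75 * 0.2 = 0.15
P(positive and no disease) = (1 - spec) * (1 - prev) = (1 - 0.99) * (1 - 0.2) = 0.008
Denominator = 0.15 + 0.008 = 0.158
PPV = 0.15 / 0.158 = 0.949367
As percentage = 94.9


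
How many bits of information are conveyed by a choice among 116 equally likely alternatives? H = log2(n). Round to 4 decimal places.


H = log2(n)
H = log2(116)
= 6.8580


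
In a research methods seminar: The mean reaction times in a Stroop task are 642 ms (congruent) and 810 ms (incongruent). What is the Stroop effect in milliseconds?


Stroop effect = RT(incongruent) - RT(congruent)
= 810 - 642
= 168 ms


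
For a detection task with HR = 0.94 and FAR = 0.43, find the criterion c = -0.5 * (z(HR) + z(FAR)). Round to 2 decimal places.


c = -0.5 * (z(HR) + z(FAR))
z(0.94) = 1.5548
z(0.43) = -0.1764
c = -0.5 * (1.5548 + -0.1764)
= -0.5 * 1.3784
= -0.69


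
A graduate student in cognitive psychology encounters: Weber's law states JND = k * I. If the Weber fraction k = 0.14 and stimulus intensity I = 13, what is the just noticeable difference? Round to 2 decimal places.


JND = k * I
JND = 0.14 * 13
= 1.82


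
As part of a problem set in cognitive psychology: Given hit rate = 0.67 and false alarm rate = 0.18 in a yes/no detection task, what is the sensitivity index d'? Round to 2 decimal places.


d' = z(HR) - z(FAR)
z(0.67) = 0.4399
z(0.18) = -0.9154
d' = 0.4399 - -0.9154
= 1.36


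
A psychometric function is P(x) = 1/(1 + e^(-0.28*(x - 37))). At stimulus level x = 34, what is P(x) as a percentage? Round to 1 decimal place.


P(x) = 1/(1 + e^(-0.28*(34 - 37)))
Exponent = -0.28 * -3 = 0.84
e^(0.84) = 2.316367
P = 1/(1 + 2.316367) = 0.301535
Percentage = 30.2


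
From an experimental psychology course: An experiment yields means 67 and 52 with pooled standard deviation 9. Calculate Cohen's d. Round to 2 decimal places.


Cohen's d = (M1 - M2) / S_pooled
= (67 - 52) / 9
= 15 / 9
= 1.67


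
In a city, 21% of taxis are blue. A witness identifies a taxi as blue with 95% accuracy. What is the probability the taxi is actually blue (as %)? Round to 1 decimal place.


P(blue | says blue) = P(says blue | blue)*P(blue) / [P(says blue | blue)*P(blue) + P(says blue | not blue)*P(not blue)]
Numerator = 0.95 * 0.21 = 0.1995
False identification = 0.05 * 0.79 = 0.0395
P = 0.1995 / (0.1995 + 0.0395)
= 0.1995 / 0.239
As percentage = 83.5


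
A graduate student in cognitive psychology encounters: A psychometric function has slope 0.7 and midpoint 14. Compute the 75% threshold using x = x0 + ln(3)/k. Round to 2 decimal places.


At P = 0.75: 0.75 = 1/(1 + e^(-k*(x-x0)))
Solving: e^(-k*(x-x0)) = 1/3
x = x0 + ln(3)/k
ln(3) = 1.0986
x = 14 + 1.0986/0.7
= 14 + 1.5694
= 15.57


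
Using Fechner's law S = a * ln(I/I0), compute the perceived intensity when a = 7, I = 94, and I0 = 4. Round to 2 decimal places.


S = 7 * ln(94/4)
I/I0 = 23.5
ln(23.5) = 3.157
S = 7 * 3.157
= 22.10


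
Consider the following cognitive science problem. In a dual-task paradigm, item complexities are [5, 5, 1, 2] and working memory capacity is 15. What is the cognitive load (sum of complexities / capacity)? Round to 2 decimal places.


Total complexity = 5 + 5 + 1 + 2 = 13
Load = total / capacity = 13 / 15
= 0.87


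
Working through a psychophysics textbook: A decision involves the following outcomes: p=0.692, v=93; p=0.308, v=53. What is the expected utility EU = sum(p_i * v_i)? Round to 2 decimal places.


EU = sum(p_i * v_i)
0.692 * 93 = 64.356
0.308 * 53 = 16.324
EU = 64.356 + 16.324
= 80.68


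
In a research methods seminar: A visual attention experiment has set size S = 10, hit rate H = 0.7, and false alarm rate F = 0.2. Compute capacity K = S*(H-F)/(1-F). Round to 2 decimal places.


K = S * (H - F) / (1 - F)
H - F = 0.5
1 - F = 0.8
K = 10 * 0.5 / 0.8
= 6.25


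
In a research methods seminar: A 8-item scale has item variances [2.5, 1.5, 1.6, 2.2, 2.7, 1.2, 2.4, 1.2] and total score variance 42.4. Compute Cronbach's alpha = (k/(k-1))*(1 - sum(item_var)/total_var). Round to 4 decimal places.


alpha = (k/(k-1)) * (1 - sum(s_i^2)/s_total^2)
sum(item variances) = 15.3
k/(k-1) = 8/7 = 1.142857
1 - 15.3/42.4 = 1 - 0.360849 = 0.639151
alpha = 1.142857 * 0.639151
= 0.7305


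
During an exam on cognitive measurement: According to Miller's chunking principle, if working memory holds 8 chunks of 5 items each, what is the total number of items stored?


Total items = chunks * items_per_chunk
= 8 * 5
= 40


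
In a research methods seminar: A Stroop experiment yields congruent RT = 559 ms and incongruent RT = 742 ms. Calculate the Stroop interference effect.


Stroop effect = RT(incongruent) - RT(congruent)
= 742 - 559
= 183 ms


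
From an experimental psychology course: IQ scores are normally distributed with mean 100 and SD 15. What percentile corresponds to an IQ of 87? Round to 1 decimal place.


z = (IQ - mean) / SD
z = (87 - 100) / 15 = -0.8667
Percentile = Phi(-0.8667) * 100
Phi(-0.8667) = 0.193053
= 19.3


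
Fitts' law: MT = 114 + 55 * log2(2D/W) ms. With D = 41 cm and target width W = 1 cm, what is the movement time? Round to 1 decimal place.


MT = 114 + 55 * log2(2*41/1)
2D/W = 82.0
log2(82.0) = 6.3576
MT = 114 + 55 * 6.3576
= 463.7 ms


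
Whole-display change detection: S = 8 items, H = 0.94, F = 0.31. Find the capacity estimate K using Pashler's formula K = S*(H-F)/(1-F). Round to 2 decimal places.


K = S * (H - F) / (1 - F)
H - F = 0.63
1 - F = 0.69
K = 8 * 0.63 / 0.69
= 7.30


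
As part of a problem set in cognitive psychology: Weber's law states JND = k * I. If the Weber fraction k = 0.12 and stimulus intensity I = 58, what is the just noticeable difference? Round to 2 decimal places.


JND = k * I
JND = 0.12 * 58
= 6.96


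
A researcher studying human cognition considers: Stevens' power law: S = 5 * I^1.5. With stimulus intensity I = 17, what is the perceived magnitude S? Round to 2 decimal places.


S = 5 * 17^1.5
17^1.5 = 70.0928
S = 5 * 70.0928
= 350.46


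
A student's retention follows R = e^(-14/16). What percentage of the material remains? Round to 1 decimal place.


R = e^(-t/S)
-t/S = -14/16 = -0.875
R = e^(-0.875) = 0.416862
Percentage = 0.416862 * 100
= 41.7


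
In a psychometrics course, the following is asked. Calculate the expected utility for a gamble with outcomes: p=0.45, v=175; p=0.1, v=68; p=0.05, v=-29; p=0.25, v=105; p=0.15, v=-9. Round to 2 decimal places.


EU = sum(p_i * v_i)
0.45 * 175 = 78.75
0.1 * 68 = 6.8
0.05 * -29 = -1.45
0.25 * 105 = 26.25
0.15 * -9 = -1.35
EU = 78.75 + 6.8 + -1.45 + 26.25 + -1.35
= 109.00


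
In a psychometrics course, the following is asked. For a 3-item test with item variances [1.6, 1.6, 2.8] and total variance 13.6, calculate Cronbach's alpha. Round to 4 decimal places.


alpha = (k/(k-1)) * (1 - sum(s_i^2)/s_total^2)
sum(item variances) = 6.0
k/(k-1) = 3/2 = 1.5
1 - 6.0/13.6 = 1 - 0.441176 = 0.558824
alpha = 1.5 * 0.558824
= 0.8382


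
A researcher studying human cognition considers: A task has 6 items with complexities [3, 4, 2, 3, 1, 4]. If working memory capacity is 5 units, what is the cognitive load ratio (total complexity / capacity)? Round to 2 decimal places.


Total complexity = 3 + 4 + 2 + 3 + 1 + 4 = 17
Load = total / capacity = 17 / 5
= 3.40


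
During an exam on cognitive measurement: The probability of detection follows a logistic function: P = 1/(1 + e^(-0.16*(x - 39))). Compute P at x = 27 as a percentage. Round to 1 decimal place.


P(x) = 1/(1 + e^(-0.16*(27 - 39)))
Exponent = -0.16 * -12 = 1.92
e^(1.92) = 6.820958
P = 1/(1 + 6.820958) = 0.127862
Percentage = 12.8


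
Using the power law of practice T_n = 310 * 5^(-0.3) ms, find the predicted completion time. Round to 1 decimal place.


T_n = 310 * 5^(-0.3)
5^(-0.3) = 0.617034
T_n = 310 * 0.617034
= 191.3 ms


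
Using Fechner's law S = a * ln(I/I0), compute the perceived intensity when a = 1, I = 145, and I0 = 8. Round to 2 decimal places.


S = 1 * ln(145/8)
I/I0 = 18.125
ln(18.125) = 2.8973
S = 1 * 2.8973
= 2.90


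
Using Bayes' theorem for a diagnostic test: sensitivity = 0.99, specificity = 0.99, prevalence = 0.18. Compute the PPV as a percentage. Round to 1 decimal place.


PPV = (sens * prev) / (sens * prev + (1-spec) * (1-prev))
Numerator = 0.99 * 0.18 = 0.1782
P(positive and no disease) = (1 - spec) * (1 - prev) = (1 - 0.99) * (1 - 0.18) = 0.0082
Denominator = 0.1782 + 0.0082 = 0.1864
PPV = 0.1782 / 0.1864 = 0.956009
As percentage = 95.6


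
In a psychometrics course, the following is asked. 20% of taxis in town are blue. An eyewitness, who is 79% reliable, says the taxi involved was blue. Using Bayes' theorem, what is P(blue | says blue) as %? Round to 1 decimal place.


P(blue | says blue) = P(says blue | blue)*P(blue) / [P(says blue | blue)*P(blue) + P(says blue | not blue)*P(not blue)]
Numerator = 0.79 * 0.2 = 0.158
False identification = 0.21 * 0.8 = 0.168
P = 0.158 / (0.158 + 0.168)
= 0.158 / 0.326
As percentage = 48.5


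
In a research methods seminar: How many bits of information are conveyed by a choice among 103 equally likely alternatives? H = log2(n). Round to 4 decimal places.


H = log2(n)
H = log2(103)
= 6.6865


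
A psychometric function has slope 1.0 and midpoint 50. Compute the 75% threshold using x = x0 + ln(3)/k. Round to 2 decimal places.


At P = 0.75: 0.75 = 1/(1 + e^(-k*(x-x0)))
Solving: e^(-k*(x-x0)) = 1/3
x = x0 + ln(3)/k
ln(3) = 1.0986
x = 50 + 1.0986/1.0
= 50 + 1.0986
= 51.10


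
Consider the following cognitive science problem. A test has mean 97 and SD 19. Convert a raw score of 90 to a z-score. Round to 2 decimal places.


z = (X - mu) / sigma
= (90 - 97) / 19
= -7 / 19
= -0.37


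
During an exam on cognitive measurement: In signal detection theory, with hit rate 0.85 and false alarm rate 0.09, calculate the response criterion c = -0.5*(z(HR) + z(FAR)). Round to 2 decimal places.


c = -0.5 * (z(HR) + z(FAR))
z(0.85) = 1.0364
z(0.09) = -1.3408
c = -0.5 * (1.0364 + -1.3408)
= -0.5 * -0.3044
= 0.15


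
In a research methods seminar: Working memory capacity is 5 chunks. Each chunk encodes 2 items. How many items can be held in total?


Total items = chunks * items_per_chunk
= 5 * 2
= 10


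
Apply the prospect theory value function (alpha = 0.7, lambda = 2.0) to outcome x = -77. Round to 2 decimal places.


Since x = -77 < 0, use v(x) = -lambda*(-x)^alpha
(-x) = 77
77^0.7 = 20.9191
v(-77) = -2.0 * 20.9191
= -41.84


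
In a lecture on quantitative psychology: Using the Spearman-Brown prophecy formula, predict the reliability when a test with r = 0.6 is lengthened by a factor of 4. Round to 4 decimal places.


r_new = n*r / (1 + (n-1)*r)
Numerator = 4 * 0.6 = 2.4
Denominator = 1 + 3 * 0.6 = 2.8
r_new = 2.4 / 2.8
= 0.8571


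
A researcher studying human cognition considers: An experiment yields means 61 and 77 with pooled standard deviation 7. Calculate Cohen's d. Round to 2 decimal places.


Cohen's d = (M1 - M2) / S_pooled
= (61 - 77) / 7
= -16 / 7
= -2.29


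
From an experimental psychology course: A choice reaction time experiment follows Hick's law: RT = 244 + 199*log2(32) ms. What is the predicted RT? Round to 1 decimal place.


RT = 244 + 199 * log2(32)
log2(32) = 5.0
RT = 244 + 199 * 5.0
= 244 + 995.0
= 1239.0 ms


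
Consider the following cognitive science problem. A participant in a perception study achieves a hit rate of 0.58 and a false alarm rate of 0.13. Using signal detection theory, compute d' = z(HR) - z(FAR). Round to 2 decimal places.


d' = z(HR) - z(FAR)
z(0.58) = 0.2019
z(0.13) = -1.1264
d' = 0.2019 - -1.1264
= 1.33


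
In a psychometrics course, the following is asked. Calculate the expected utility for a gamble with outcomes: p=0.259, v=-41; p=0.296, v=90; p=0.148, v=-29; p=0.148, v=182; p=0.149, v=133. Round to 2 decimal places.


EU = sum(p_i * v_i)
0.259 * -41 = -10.619
0.296 * 90 = 26.64
0.148 * -29 = -4.292
0.148 * 182 = 26.936
0.149 * 133 = 19.817
EU = -10.619 + 26.64 + -4.292 + 26.936 + 19.817
= 58.48


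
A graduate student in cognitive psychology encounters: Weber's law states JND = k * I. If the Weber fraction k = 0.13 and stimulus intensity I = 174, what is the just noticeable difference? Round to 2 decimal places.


JND = k * I
JND = 0.13 * 174
= 22.62
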